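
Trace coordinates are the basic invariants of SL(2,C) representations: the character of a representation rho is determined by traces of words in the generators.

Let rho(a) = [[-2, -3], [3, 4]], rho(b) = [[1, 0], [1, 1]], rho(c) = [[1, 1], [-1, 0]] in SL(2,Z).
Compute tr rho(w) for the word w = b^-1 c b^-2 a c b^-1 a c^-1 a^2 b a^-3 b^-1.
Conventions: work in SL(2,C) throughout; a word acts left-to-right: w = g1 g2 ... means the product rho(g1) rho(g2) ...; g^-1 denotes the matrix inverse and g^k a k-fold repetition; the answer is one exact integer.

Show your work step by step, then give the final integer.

rho(b^-1) = [[1, 0], [-1, 1]]
... * rho(c) = [[1, 1], [-1, 0]]  ->  [[1, 1], [-2, -1]]
... * rho(b^-1) = [[1, 0], [-1, 1]]  ->  [[0, 1], [-1, -1]]
... * rho(b^-1) = [[1, 0], [-1, 1]]  ->  [[-1, 1], [0, -1]]
... * rho(a) = [[-2, -3], [3, 4]]  ->  [[5, 7], [-3, -4]]
... * rho(c) = [[1, 1], [-1, 0]]  ->  [[-2, 5], [1, -3]]
... * rho(b^-1) = [[1, 0], [-1, 1]]  ->  [[-7, 5], [4, -3]]
... * rho(a) = [[-2, -3], [3, 4]]  ->  [[29, 41], [-17, -24]]
... * rho(c^-1) = [[0, -1], [1, 1]]  ->  [[41, 12], [-24, -7]]
... * rho(a) = [[-2, -3], [3, 4]]  ->  [[-46, -75], [27, 44]]
... * rho(a) = [[-2, -3], [3, 4]]  ->  [[-133, -162], [78, 95]]
... * rho(b) = [[1, 0], [1, 1]]  ->  [[-295, -162], [173, 95]]
... * rho(a^-1) = [[4, 3], [-3, -2]]  ->  [[-694, -561], [407, 329]]
... * rho(a^-1) = [[4, 3], [-3, -2]]  ->  [[-1093, -960], [641, 563]]
... * rho(a^-1) = [[4, 3], [-3, -2]]  ->  [[-1492, -1359], [875, 797]]
... * rho(b^-1) = [[1, 0], [-1, 1]]  ->  [[-133, -1359], [78, 797]]
tr = -133 + 797 = 664

664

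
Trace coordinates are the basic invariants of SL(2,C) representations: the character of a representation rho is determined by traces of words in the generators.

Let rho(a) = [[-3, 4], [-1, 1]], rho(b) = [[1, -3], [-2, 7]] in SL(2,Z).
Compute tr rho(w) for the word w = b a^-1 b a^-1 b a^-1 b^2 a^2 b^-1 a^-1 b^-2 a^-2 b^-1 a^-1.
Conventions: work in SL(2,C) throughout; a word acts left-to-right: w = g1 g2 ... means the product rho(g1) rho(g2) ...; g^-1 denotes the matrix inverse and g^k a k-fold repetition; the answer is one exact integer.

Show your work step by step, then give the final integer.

100323733

rho(b) = [[1, -3], [-2, 7]]
... * rho(a^-1) = [[1, -4], [1, -3]]  ->  [[-2, 5], [5, -13]]
... * rho(b) = [[1, -3], [-2, 7]]  ->  [[-12, 41], [31, -106]]
... * rho(a^-1) = [[1, -4], [1, -3]]  ->  [[29, -75], [-75, 194]]
... * rho(b) = [[1, -3], [-2, 7]]  ->  [[179, -612], [-463, 1583]]
... * rho(a^-1) = [[1, -4], [1, -3]]  ->  [[-433, 1120], [1120, -2897]]
... * rho(b) = [[1, -3], [-2, 7]]  ->  [[-2673, 9139], [6914, -23639]]
... * rho(b) = [[1, -3], [-2, 7]]  ->  [[-20951, 71992], [54192, -186215]]
... * rho(a) = [[-3, 4], [-1, 1]]  ->  [[-9139, -11812], [23639, 30553]]
... * rho(a) = [[-3, 4], [-1, 1]]  ->  [[39229, -48368], [-101470, 125109]]
... * rho(b^-1) = [[7, 3], [2, 1]]  ->  [[177867, 69319], [-460072, -179301]]
... * rho(a^-1) = [[1, -4], [1, -3]]  ->  [[247186, -919425], [-639373, 2378191]]
... * rho(b^-1) = [[7, 3], [2, 1]]  ->  [[-108548, -177867], [280771, 460072]]
... * rho(b^-1) = [[7, 3], [2, 1]]  ->  [[-1115570, -503511], [2885541, 1302385]]
... * rho(a^-1) = [[1, -4], [1, -3]]  ->  [[-1619081, 5972813], [4187926, -15449319]]
... * rho(a^-1) = [[1, -4], [1, -3]]  ->  [[4353732, -11442115], [-11261393, 29596253]]
... * rho(b^-1) = [[7, 3], [2, 1]]  ->  [[7591894, 1619081], [-19637245, -4187926]]
... * rho(a^-1) = [[1, -4], [1, -3]]  ->  [[9210975, -35224819], [-23825171, 91112758]]
tr = 9210975 + 91112758 = 100323733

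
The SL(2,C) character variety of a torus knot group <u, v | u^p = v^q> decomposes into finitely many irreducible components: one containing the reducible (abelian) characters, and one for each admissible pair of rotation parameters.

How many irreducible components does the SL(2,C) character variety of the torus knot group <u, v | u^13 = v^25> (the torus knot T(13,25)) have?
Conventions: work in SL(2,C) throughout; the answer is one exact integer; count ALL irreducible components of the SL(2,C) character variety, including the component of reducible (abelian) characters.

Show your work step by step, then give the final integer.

In the torus knot group T(13,25), u^13 = v^25 is central, so an irreducible representation sends it to +I or -I (Schur).
So on each irreducible component the traces are pinned: tr(u) = 2*cos(pi*alpha/13) with 1 <= alpha <= 12, tr(v) = 2*cos(pi*beta/25) with 1 <= beta <= 24.
Consistency of u^13 = (-1)^alpha I with v^25 = (-1)^beta I forces alpha = beta (mod 2).
count pairs: odd alpha (6 choices) x odd beta (12), plus even alpha (6) x even beta (12): 6*12 + 6*12 = 144.
That is 144 components of irreducible characters, and with the reducible (abelian) component the total is 145.

145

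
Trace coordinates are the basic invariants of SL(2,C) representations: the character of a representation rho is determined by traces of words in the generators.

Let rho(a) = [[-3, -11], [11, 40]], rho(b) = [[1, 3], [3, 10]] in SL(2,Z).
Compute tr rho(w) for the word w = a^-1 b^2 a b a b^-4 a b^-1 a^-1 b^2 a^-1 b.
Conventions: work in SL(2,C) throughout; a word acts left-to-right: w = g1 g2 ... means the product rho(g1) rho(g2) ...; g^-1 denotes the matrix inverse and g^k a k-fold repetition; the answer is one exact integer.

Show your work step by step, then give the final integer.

-67474051456669

rho(a^-1) = [[40, 11], [-11, -3]]
... * rho(b) = [[1, 3], [3, 10]]  ->  [[73, 230], [-20, -63]]
... * rho(b) = [[1, 3], [3, 10]]  ->  [[763, 2519], [-209, -690]]
... * rho(a) = [[-3, -11], [11, 40]]  ->  [[25420, 92367], [-6963, -25301]]
... * rho(b) = [[1, 3], [3, 10]]  ->  [[302521, 999930], [-82866, -273899]]
... * rho(a) = [[-3, -11], [11, 40]]  ->  [[10091667, 36669469], [-2764291, -10044434]]
... * rho(b^-1) = [[10, -3], [-3, 1]]  ->  [[-9091737, 6394468], [2490392, -1751561]]
... * rho(b^-1) = [[10, -3], [-3, 1]]  ->  [[-110100774, 33669679], [30158603, -9222737]]
... * rho(b^-1) = [[10, -3], [-3, 1]]  ->  [[-1202016777, 363972001], [329254241, -99698546]]
... * rho(b^-1) = [[10, -3], [-3, 1]]  ->  [[-13112083773, 3970022332], [3591638048, -1087461269]]
... * rho(a) = [[-3, -11], [11, 40]]  ->  [[83006496971, 303033814783], [-22736988103, -83006469288]]
... * rho(b^-1) = [[10, -3], [-3, 1]]  ->  [[-79036474639, 54014323870], [21649526834, -14795504979]]
... * rho(a^-1) = [[40, 11], [-11, -3]]  ->  [[-3755616548130, -1031444192639], [1028731628129, 282531310111]]
... * rho(b) = [[1, 3], [3, 10]]  ->  [[-6849949126047, -21581291570780], [1876325558462, 5911507985497]]
... * rho(b) = [[1, 3], [3, 10]]  ->  [[-71593823838387, -236362763085941], [19610849514953, 64744056530356]]
... * rho(a^-1) = [[40, 11], [-11, -3]]  ->  [[-263762559590129, -78443772964434], [72249358764204, 21487175073415]]
... * rho(b) = [[1, 3], [3, 10]]  ->  [[-499093878483431, -1575725408414727], [136710883984449, 431619827026762]]
tr = -499093878483431 + 431619827026762 = -67474051456669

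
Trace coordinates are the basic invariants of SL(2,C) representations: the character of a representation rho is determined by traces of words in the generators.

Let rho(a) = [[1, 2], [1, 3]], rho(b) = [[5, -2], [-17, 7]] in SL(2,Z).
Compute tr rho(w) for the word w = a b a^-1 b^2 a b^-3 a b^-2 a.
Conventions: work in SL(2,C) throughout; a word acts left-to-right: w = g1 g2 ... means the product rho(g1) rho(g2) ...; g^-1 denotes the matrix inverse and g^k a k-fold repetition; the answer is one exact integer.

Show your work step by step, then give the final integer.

-201662582956

rho(a) = [[1, 2], [1, 3]]
... * rho(b) = [[5, -2], [-17, 7]]  ->  [[-29, 12], [-46, 19]]
... * rho(a^-1) = [[3, -2], [-1, 1]]  ->  [[-99, 70], [-157, 111]]
... * rho(b) = [[5, -2], [-17, 7]]  ->  [[-1685, 688], [-2672, 1091]]
... * rho(b) = [[5, -2], [-17, 7]]  ->  [[-20121, 8186], [-31907, 12981]]
... * rho(a) = [[1, 2], [1, 3]]  ->  [[-11935, -15684], [-18926, -24871]]
... * rho(b^-1) = [[7, 2], [17, 5]]  ->  [[-350173, -102290], [-555289, -162207]]
... * rho(b^-1) = [[7, 2], [17, 5]]  ->  [[-4190141, -1211796], [-6644542, -1921613]]
... * rho(b^-1) = [[7, 2], [17, 5]]  ->  [[-49931519, -14439262], [-79179215, -22897149]]
... * rho(a) = [[1, 2], [1, 3]]  ->  [[-64370781, -143180824], [-102076364, -227049877]]
... * rho(b^-1) = [[7, 2], [17, 5]]  ->  [[-2884669475, -844645682], [-4574382457, -1339402113]]
... * rho(b^-1) = [[7, 2], [17, 5]]  ->  [[-34551662919, -9992567360], [-54790513120, -15845775479]]
... * rho(a) = [[1, 2], [1, 3]]  ->  [[-44544230279, -99081027918], [-70636288599, -157118352677]]
tr = -44544230279 + -157118352677 = -201662582956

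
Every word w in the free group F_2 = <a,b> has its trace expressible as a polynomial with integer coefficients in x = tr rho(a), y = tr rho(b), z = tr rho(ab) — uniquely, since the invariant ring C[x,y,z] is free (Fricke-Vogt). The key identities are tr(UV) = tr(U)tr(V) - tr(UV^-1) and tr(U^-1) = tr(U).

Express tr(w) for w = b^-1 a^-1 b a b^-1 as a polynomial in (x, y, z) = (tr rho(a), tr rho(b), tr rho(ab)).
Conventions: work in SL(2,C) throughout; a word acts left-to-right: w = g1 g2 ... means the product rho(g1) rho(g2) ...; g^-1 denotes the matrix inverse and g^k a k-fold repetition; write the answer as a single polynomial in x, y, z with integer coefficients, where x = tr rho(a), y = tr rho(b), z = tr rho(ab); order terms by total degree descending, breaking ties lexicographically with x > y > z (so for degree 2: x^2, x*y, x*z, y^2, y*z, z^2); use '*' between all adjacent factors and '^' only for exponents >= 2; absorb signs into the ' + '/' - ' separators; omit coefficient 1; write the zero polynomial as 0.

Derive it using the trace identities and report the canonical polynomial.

next, tr(a b^-1) = tr(a)*tr(b) - tr(a b) = x*y - z
tr(a b a) = tr(a)*tr(b a) - tr(b) = x*z - y
tr(a b a b) = tr(b a)*tr(b a) - tr(1)   [split at repeated b] = z^2 - 2
and tr(b^-1 a b a) = tr(a b a)*tr(b) - tr(a b a b) = x*y*z - y^2 - z^2 + 2
and tr(b a b^-2 a) = tr(b^-1 a b a)*tr(b) - tr(b^-1 a b a b) = x*y^2*z - y^3 - y*z^2 - x*z + 3*y
tr(b^-1 a^-1 b a b^-1) = tr(b a b^-2)*tr(a) - tr(b a b^-2 a) = -x*y^2*z + x^2*y + y^3 + y*z^2 - 3*y

-x*y^2*z + x^2*y + y^3 + y*z^2 - 3*y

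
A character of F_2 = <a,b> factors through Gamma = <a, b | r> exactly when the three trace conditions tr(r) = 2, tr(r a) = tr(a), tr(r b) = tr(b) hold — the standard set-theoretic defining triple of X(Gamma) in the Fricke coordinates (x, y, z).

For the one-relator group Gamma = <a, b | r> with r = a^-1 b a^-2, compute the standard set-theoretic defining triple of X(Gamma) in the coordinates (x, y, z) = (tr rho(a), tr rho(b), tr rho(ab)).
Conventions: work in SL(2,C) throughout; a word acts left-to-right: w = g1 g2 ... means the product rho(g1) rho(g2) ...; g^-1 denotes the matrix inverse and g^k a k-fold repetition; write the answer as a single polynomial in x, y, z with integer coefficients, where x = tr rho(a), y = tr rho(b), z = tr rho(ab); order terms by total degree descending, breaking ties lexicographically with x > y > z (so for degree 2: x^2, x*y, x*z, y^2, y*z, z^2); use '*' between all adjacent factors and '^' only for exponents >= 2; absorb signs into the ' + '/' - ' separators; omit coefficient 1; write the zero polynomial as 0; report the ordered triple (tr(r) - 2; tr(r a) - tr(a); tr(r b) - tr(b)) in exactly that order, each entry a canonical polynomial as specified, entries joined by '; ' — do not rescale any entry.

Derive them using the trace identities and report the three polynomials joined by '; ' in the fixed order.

reduce: tr(a^-1 b) = tr(b) tr(a) - tr(b a) = x*y - z
tr(b a^-2) = tr(a^-1 b) tr(a) - tr(a^-1 b a) = x^2*y - x*z - y
reduce: tr(a^-1 b a^-2) = tr(b a^-2) tr(a) - tr(b a^-1) = x^3*y - x^2*z - 2*x*y + z
tr(b^2) = tr(b) tr(b) - tr(1) = y^2 - 2
reduce: tr(b^2 a) = tr(b) tr(a b) - tr(a) = y*z - x
reduce: tr(b a^-1 b) = tr(b^2) tr(a) - tr(b^2 a) = x*y^2 - y*z - x
tr(b a b a) = tr(b a) tr(b a) - tr(1)   [split at repeated b] = z^2 - 2
tr(b a^-1 b a) = tr(b a b) tr(a) - tr(b a b a) = x*y*z - x^2 - z^2 + 2
tr(b a^-1 b a^-1) = tr(b a^-1 b) tr(a) - tr(b a^-1 b a) = x^2*y^2 - 2*x*y*z + z^2 - 2
tr(a^-1 b a^-2 b) = tr(b a^-1 b a^-1) tr(a) - tr(b a^-1 b) = x^3*y^2 - 2*x^2*y*z - x*y^2 + x*z^2 + y*z - x
assemble the triple (tr(r) - 2; tr(r a) - x; tr(r b) - y)

x^3*y - x^2*z - 2*x*y + z - 2; x^2*y - x*z - x - y; x^3*y^2 - 2*x^2*y*z - x*y^2 + x*z^2 + y*z - x - y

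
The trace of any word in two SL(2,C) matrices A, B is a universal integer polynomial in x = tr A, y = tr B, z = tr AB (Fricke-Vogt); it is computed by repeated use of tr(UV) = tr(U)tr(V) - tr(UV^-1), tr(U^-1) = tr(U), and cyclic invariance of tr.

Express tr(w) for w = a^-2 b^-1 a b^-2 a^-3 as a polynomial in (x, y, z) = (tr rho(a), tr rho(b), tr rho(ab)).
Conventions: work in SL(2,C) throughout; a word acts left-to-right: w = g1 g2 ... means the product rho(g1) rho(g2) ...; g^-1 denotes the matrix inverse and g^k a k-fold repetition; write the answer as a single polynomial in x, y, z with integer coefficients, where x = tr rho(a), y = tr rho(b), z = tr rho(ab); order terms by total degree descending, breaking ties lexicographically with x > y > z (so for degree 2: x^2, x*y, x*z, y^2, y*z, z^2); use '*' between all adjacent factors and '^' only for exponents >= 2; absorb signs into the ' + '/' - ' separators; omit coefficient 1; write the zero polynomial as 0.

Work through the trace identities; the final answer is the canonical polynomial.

x^5*y^2*z - x^6*y - x^4*y^3 - x^4*y*z^2 - 2*x^3*y^2*z + 6*x^4*y + 2*x^2*y^3 + 3*x^2*y*z^2 - x^3*z - x*y^2*z - 8*x^2*y - y*z^2 + 2*x*z + y

trace(a^-1) = trace(a) = x
trace(a^-1 b) = trace(b) * trace(a) - trace(b a)  (eliminate a^-1) = x*y - z
trace(b^-1 a^-1) = trace(a^-1) * trace(b) - trace(a^-1 b)  (eliminate b^-1) = z
trace(b^-1 a^-2) = trace(b^-1 a^-1) * trace(a) - trace(b^-1)  (eliminate a^-1) = x*z - y
so trace(a^-3 b^-1) = trace(b^-1 a^-2) * trace(a) - trace(b^-1 a^-1)  (eliminate a^-1) = x^2*z - x*y - z
so trace(a b a b) = trace(b a) * trace(b a) - trace(1)  (split on b) = z^2 - 2
reduce: trace(b^-1 a b a) = trace(a b a) * trace(b) - trace(a b a b)  (eliminate b^-1) = x*y*z - y^2 - z^2 + 2
reduce: trace(b^-1 a b a^-1) = trace(b^-1 a b) * trace(a) - trace(b^-1 a b a)  (eliminate a^-1) = -x*y*z + x^2 + y^2 + z^2 - 2
trace(a^-2 b^-1 a b) = trace(b^-1 a b a^-1) * trace(a) - trace(b^-1 a b)  (eliminate a^-1) = -x^2*y*z + x^3 + x*y^2 + x*z^2 - 3*x
reduce: trace(a^-2 b^-1 a b a^-1) = trace(a^-2 b^-1 a b) * trace(a) - trace(a^-2 b^-1 a b a)  (eliminate a^-1) = -x^3*y*z + x^4 + x^2*y^2 + x^2*z^2 + x*y*z - 4*x^2 - y^2 - z^2 + 2
reduce: trace(a^-4 b^-1 a b) = trace(a^-2 b^-1 a b a^-1) * trace(a) - trace(a^-2 b^-1 a b)  (eliminate a^-1) = -x^4*y*z + x^5 + x^3*y^2 + x^3*z^2 + 2*x^2*y*z - 5*x^3 - 2*x*y^2 - 2*x*z^2 + 5*x
so trace(a^-4 b^-1 a b^-1) = trace(a^-4 b^-1 a) * trace(b) - trace(a^-4 b^-1 a b)  (eliminate b^-1) = x^4*y*z - x^5 - x^3*y^2 - x^3*z^2 - x^2*y*z + 5*x^3 + x*y^2 + 2*x*z^2 - y*z - 5*x
trace(a^-2 b^-1 a b^-2 a^-2) = trace(a^-4 b^-1 a b^-1) * trace(b) - trace(a^-4 b^-1 a)  (eliminate b^-1) = x^4*y^2*z - x^5*y - x^3*y^3 - x^3*y*z^2 - x^2*y^2*z + 5*x^3*y + x*y^3 + 2*x*y*z^2 - x^2*z - y^2*z - 4*x*y + z
reduce: trace(a^-1 b^-1 a b^-1) = trace(a b^-1 a^-1) * trace(b) - trace(a b^-1 a^-1 b)  (eliminate b^-1) = x*y*z - x^2 - z^2 + 2
trace(b^-1 a b^-1) = trace(b^-1 a) * trace(b) - trace(b^-1 a b)  (eliminate b^-1) = x*y^2 - y*z - x
so trace(a^-2 b^-1 a b^-1) = trace(a^-1 b^-1 a b^-1) * trace(a) - trace(a^-1 b^-1 a b^-1 a)  (eliminate a^-1) = x^2*y*z - x^3 - x*y^2 - x*z^2 + y*z + 3*x
trace(b^-1 a b^-2 a^-2) = trace(a^-2 b^-1 a b^-1) * trace(b) - trace(a^-2 b^-1 a)  (eliminate b^-1) = x^2*y^2*z - x^3*y - x*y^3 - x*y*z^2 + y^2*z + 3*x*y - z
reduce: trace(b^-1 a b^-2 a^-1) = trace(b^-1 a^-1 b^-1 a) * trace(b) - trace(b^-1 a^-1 b^-1 a b)  (eliminate b^-1) = x*y^2*z - x^2*y - y*z^2 + y
so trace(a^-2 b^-1 a b^-2 a^-1) = trace(b^-1 a b^-2 a^-2) * trace(a) - trace(b^-1 a b^-2 a^-1)  (eliminate a^-1) = x^3*y^2*z - x^4*y - x^2*y^3 - x^2*y*z^2 + 4*x^2*y + y*z^2 - x*z - y
reduce: trace(a^-2 b^-1 a b^-2 a^-3) = trace(a^-2 b^-1 a b^-2 a^-2) * trace(a) - trace(a^-2 b^-1 a b^-2 a^-1)  (eliminate a^-1) = x^5*y^2*z - x^6*y - x^4*y^3 - x^4*y*z^2 - 2*x^3*y^2*z + 6*x^4*y + 2*x^2*y^3 + 3*x^2*y*z^2 - x^3*z - x*y^2*z - 8*x^2*y - y*z^2 + 2*x*z + y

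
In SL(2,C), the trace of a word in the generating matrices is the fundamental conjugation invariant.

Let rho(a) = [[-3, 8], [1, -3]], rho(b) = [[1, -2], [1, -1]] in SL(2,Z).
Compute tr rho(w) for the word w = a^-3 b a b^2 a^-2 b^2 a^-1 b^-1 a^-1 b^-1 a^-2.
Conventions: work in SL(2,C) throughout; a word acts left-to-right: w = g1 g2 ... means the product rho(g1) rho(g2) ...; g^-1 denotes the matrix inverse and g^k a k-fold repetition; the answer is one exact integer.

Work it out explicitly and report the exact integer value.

rho(a^-1) = [[-3, -8], [-1, -3]]
... * rho(a^-1) = [[-3, -8], [-1, -3]]  ->  [[17, 48], [6, 17]]
... * rho(a^-1) = [[-3, -8], [-1, -3]]  ->  [[-99, -280], [-35, -99]]
... * rho(b) = [[1, -2], [1, -1]]  ->  [[-379, 478], [-134, 169]]
... * rho(a) = [[-3, 8], [1, -3]]  ->  [[1615, -4466], [571, -1579]]
... * rho(b) = [[1, -2], [1, -1]]  ->  [[-2851, 1236], [-1008, 437]]
... * rho(b) = [[1, -2], [1, -1]]  ->  [[-1615, 4466], [-571, 1579]]
... * rho(a^-1) = [[-3, -8], [-1, -3]]  ->  [[379, -478], [134, -169]]
... * rho(a^-1) = [[-3, -8], [-1, -3]]  ->  [[-659, -1598], [-233, -565]]
... * rho(b) = [[1, -2], [1, -1]]  ->  [[-2257, 2916], [-798, 1031]]
... * rho(b) = [[1, -2], [1, -1]]  ->  [[659, 1598], [233, 565]]
... * rho(a^-1) = [[-3, -8], [-1, -3]]  ->  [[-3575, -10066], [-1264, -3559]]
... * rho(b^-1) = [[-1, 2], [-1, 1]]  ->  [[13641, -17216], [4823, -6087]]
... * rho(a^-1) = [[-3, -8], [-1, -3]]  ->  [[-23707, -57480], [-8382, -20323]]
... * rho(b^-1) = [[-1, 2], [-1, 1]]  ->  [[81187, -104894], [28705, -37087]]
... * rho(a^-1) = [[-3, -8], [-1, -3]]  ->  [[-138667, -334814], [-49028, -118379]]
... * rho(a^-1) = [[-3, -8], [-1, -3]]  ->  [[750815, 2113778], [265463, 747361]]
tr = 750815 + 747361 = 1498176

1498176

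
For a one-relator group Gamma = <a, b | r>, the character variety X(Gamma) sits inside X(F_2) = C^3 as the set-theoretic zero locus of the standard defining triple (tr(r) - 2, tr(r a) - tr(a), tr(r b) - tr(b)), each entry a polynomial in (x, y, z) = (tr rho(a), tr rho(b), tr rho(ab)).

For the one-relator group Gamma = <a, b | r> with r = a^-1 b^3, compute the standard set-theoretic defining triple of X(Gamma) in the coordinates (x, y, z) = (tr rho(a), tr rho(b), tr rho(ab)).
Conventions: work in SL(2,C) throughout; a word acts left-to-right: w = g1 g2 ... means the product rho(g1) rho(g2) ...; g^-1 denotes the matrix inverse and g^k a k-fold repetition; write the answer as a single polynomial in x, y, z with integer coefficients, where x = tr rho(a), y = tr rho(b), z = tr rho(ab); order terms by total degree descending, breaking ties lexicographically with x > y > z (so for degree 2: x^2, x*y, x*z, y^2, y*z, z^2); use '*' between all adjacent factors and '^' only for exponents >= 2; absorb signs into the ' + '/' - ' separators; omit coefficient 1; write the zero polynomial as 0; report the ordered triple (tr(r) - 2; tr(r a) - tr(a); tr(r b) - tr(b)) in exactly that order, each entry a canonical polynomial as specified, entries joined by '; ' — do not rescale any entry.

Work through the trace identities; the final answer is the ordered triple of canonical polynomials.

x*y^3 - y^2*z - 2*x*y + z - 2; y^3 - x - 3*y; x*y^4 - y^3*z - 3*x*y^2 + 2*y*z + x - y

trace(b^2) = trace(b) trace(b) - trace(1)  (reduce the b square) = y^2 - 2
apply: trace(b^3) = trace(b) trace(b^2) - trace(b)  (reduce the b square) = y^3 - 3*y
trace(a b^2) = trace(b) trace(a b) - trace(a)  (reduce the b square) = y*z - x
use: trace(b^3 a) = trace(b) trace(a b^2) - trace(a b)  (reduce the b square) = y^2*z - x*y - z
apply: trace(a^-1 b^3) = trace(b^3) trace(a) - trace(b^3 a)  (eliminate a^-1) = x*y^3 - y^2*z - 2*x*y + z
trace(b^4) = trace(b) trace(b^3) - trace(b^2)   [square of b] = y^4 - 4*y^2 + 2
use: trace(b^4 a) = trace(b) trace(b a b^2) - trace(b a b)   [square of b] = y^3*z - x*y^2 - 2*y*z + x
apply: trace(a^-1 b^4) = trace(b^4) trace(a) - trace(b^4 a)   [inverse elimination on a] = x*y^4 - y^3*z - 3*x*y^2 + 2*y*z + x
assemble the triple (trace(r) - 2; trace(r a) - x; trace(r b) - y)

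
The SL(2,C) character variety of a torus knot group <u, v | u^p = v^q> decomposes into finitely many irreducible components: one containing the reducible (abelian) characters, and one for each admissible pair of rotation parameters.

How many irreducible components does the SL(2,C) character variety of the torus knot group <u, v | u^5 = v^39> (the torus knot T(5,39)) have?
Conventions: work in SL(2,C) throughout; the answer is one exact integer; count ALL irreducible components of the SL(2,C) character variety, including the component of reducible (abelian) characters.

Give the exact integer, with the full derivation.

In the torus knot group T(5,39), u^5 = v^39 is central, so an irreducible representation sends it to +I or -I (Schur).
On an irreducible component, tr(u) is locked at 2*cos(pi*alpha/5) for some alpha in 1..4, and tr(v) at 2*cos(pi*beta/39) for some beta in 1..38.
The two central values (-1)^alpha I and (-1)^beta I must be the same matrix, so alpha and beta share a parity.
Counting: 2 odd alphas x 19 odd betas + 2 even alphas x 19 even betas = 38 + 38 = 76.
That is 76 components of irreducible characters, and with the reducible (abelian) component the total is 77.

77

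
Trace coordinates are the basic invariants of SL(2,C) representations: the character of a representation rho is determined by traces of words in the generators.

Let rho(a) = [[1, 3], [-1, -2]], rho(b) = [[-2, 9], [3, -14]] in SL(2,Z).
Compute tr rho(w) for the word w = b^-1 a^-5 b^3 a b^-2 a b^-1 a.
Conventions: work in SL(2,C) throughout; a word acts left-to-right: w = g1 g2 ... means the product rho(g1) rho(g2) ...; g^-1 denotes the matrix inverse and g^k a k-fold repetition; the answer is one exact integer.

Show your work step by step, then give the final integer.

207205820

rho(b^-1) = [[-14, -9], [-3, -2]]
... * rho(a^-1) = [[-2, -3], [1, 1]]  ->  [[19, 33], [4, 7]]
... * rho(a^-1) = [[-2, -3], [1, 1]]  ->  [[-5, -24], [-1, -5]]
... * rho(a^-1) = [[-2, -3], [1, 1]]  ->  [[-14, -9], [-3, -2]]
... * rho(a^-1) = [[-2, -3], [1, 1]]  ->  [[19, 33], [4, 7]]
... * rho(a^-1) = [[-2, -3], [1, 1]]  ->  [[-5, -24], [-1, -5]]
... * rho(b) = [[-2, 9], [3, -14]]  ->  [[-62, 291], [-13, 61]]
... * rho(b) = [[-2, 9], [3, -14]]  ->  [[997, -4632], [209, -971]]
... * rho(b) = [[-2, 9], [3, -14]]  ->  [[-15890, 73821], [-3331, 15475]]
... * rho(a) = [[1, 3], [-1, -2]]  ->  [[-89711, -195312], [-18806, -40943]]
... * rho(b^-1) = [[-14, -9], [-3, -2]]  ->  [[1841890, 1198023], [386113, 251140]]
... * rho(b^-1) = [[-14, -9], [-3, -2]]  ->  [[-29380529, -18973056], [-6159002, -3977297]]
... * rho(a) = [[1, 3], [-1, -2]]  ->  [[-10407473, -50195475], [-2181705, -10522412]]
... * rho(b^-1) = [[-14, -9], [-3, -2]]  ->  [[296291047, 194058207], [62111106, 40680169]]
... * rho(a) = [[1, 3], [-1, -2]]  ->  [[102232840, 500756727], [21430937, 104972980]]
tr = 102232840 + 104972980 = 207205820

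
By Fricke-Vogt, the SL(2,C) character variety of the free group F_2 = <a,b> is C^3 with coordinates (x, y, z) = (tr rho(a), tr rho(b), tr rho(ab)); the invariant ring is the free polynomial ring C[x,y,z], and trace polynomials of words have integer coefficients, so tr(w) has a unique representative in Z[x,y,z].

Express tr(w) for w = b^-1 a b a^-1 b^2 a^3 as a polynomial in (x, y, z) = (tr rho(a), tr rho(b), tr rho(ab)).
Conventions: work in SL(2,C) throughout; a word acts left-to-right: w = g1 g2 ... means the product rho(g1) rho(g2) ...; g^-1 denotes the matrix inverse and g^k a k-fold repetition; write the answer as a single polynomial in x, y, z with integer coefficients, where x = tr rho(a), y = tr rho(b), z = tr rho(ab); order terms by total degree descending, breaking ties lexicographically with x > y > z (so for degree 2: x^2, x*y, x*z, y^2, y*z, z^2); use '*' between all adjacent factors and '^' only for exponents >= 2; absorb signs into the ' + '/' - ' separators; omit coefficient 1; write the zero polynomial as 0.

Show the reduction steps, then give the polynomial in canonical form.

tr(b^2 a) = tr(b) * tr(a b) - tr(a) = y*z - x
tr(b^2) = tr(b) * tr(b) - tr(1) = y^2 - 2
tr(b a^2 b) = tr(a) * tr(b^2 a) - tr(b^2) = x*y*z - x^2 - y^2 + 2
tr(b a^2) = tr(a) * tr(b a) - tr(b) = x*z - y
tr(b^3 a^2) = tr(b) * tr(b a^2 b) - tr(b a^2) = x*y^2*z - x^2*y - y^3 - x*z + 3*y
tr(b^3 a) = tr(b) * tr(b a b) - tr(b a) = y^2*z - x*y - z
tr(a^2 b^3 a) = tr(a) * tr(b^3 a^2) - tr(b^3 a) = x^2*y^2*z - x^3*y - x*y^3 - x^2*z - y^2*z + 4*x*y + z
tr(a b^3 a^3) = tr(a) * tr(a^2 b^3 a) - tr(a^2 b^3) = x^3*y^2*z - x^4*y - x^2*y^3 - x^3*z - 2*x*y^2*z + 5*x^2*y + y^3 + 2*x*z - 3*y
tr(a b a b) = tr(b a) * tr(b a) - tr(1) = z^2 - 2
tr(b a b a b) = tr(b) * tr(a b a b) - tr(a b a) = y*z^2 - x*z - y
tr(b a b^3 a) = tr(b) * tr(b a b a b) - tr(b a b a) = y^2*z^2 - x*y*z - y^2 - z^2 + 2
tr(b a b^3) = tr(b) * tr(a b^3) - tr(a b^2) = y^3*z - x*y^2 - 2*y*z + x
tr(b a b^3 a^2) = tr(a) * tr(b a b^3 a) - tr(b a b^3) = x*y^2*z^2 - x^2*y*z - y^3*z - x*z^2 + 2*y*z + x
tr(a b^3 a^3 b) = tr(a) * tr(b a b^3 a^2) - tr(b a b^3 a) = x^2*y^2*z^2 - x^3*y*z - x*y^3*z - x^2*z^2 - y^2*z^2 + 3*x*y*z + x^2 + y^2 + z^2 - 2
tr(b^2 a^3 b^-1 a b) = tr(a b^3 a^3) * tr(b) - tr(a b^3 a^3 b) = x^3*y^3*z - x^4*y^2 - x^2*y^4 - x^2*y^2*z^2 - x*y^3*z + 5*x^2*y^2 + x^2*z^2 + y^4 + y^2*z^2 - x*y*z - x^2 - 4*y^2 - z^2 + 2
tr(a b a b a) = tr(a) * tr(b a b a) - tr(b a b) = x*z^2 - y*z - x
tr(a^3 b a b) = tr(a) * tr(a b a b a) - tr(a b a b) = x^2*z^2 - x*y*z - x^2 - z^2 + 2
tr(a b a^2) = tr(a) * tr(b a^2) - tr(b a) = x^2*z - x*y - z
tr(a^3 b a) = tr(a) * tr(a b a^2) - tr(a b a) = x^3*z - x^2*y - 2*x*z + y
tr(a^2 b a b^2 a) = tr(b) * tr(a^3 b a b) - tr(a^3 b a) = x^2*y*z^2 - x^3*z - x*y^2*z - y*z^2 + 2*x*z + y
tr(a^2 b a b^2) = tr(a) * tr(b a b^2 a) - tr(b a b^2) = x*y*z^2 - x^2*z - y^2*z + z
tr(a b a b^2 a^3) = tr(a) * tr(a^2 b a b^2 a) - tr(a^2 b a b^2) = x^3*y*z^2 - x^4*z - x^2*y^2*z - 2*x*y*z^2 + 3*x^2*z + y^2*z + x*y - z
tr(b a b a b a) = tr(b a b a) * tr(b a) - tr(a b) = z^3 - 3*z
tr(a^2 b a b a b) = tr(a) * tr(b a b a b a) - tr(b a b a b) = x*z^3 - y*z^2 - 2*x*z + y
tr(b a b a b^2 a^2) = tr(b) * tr(a^2 b a b a b) - tr(a^2 b a b a) = x*y*z^3 - x^2*z^2 - y^2*z^2 - x*y*z + x^2 + y^2 + z^2 - 2
tr(b a b a b^2 a) = tr(b) * tr(a b a b a b) - tr(a b a b a) = y*z^3 - x*z^2 - 2*y*z + x
tr(a b a b^2 a^3 b) = tr(a) * tr(b a b a b^2 a^2) - tr(b a b a b^2 a) = x^2*y*z^3 - x^3*z^2 - x*y^2*z^2 - x^2*y*z - y*z^3 + x^3 + x*y^2 + 2*x*z^2 + 2*y*z - 3*x
tr(b^2 a^3 b^-1 a b a) = tr(a b a b^2 a^3) * tr(b) - tr(a b a b^2 a^3 b) = x^3*y^2*z^2 - x^4*y*z - x^2*y^3*z - x^2*y*z^3 + x^3*z^2 - x*y^2*z^2 + 4*x^2*y*z + y^3*z + y*z^3 - x^3 - 2*x*z^2 - 3*y*z + 3*x
tr(b^-1 a b a^-1 b^2 a^3) = tr(b^2 a^3 b^-1 a b) * tr(a) - tr(b^2 a^3 b^-1 a b a) = x^4*y^3*z - x^5*y^2 - x^3*y^4 - 2*x^3*y^2*z^2 + x^4*y*z + x^2*y*z^3 + 5*x^3*y^2 + x*y^4 + 2*x*y^2*z^2 - 5*x^2*y*z - y^3*z - y*z^3 - 4*x*y^2 + x*z^2 + 3*y*z - x

x^4*y^3*z - x^5*y^2 - x^3*y^4 - 2*x^3*y^2*z^2 + x^4*y*z + x^2*y*z^3 + 5*x^3*y^2 + x*y^4 + 2*x*y^2*z^2 - 5*x^2*y*z - y^3*z - y*z^3 - 4*x*y^2 + x*z^2 + 3*y*z - x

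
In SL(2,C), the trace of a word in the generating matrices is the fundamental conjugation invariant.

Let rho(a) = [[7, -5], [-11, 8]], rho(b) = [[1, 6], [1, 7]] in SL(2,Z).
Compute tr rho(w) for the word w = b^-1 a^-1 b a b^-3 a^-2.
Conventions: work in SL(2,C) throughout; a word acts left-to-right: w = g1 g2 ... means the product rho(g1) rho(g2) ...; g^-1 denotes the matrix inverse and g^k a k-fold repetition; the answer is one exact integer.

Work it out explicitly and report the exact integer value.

rho(b^-1) = [[7, -6], [-1, 1]]
... * rho(a^-1) = [[8, 5], [11, 7]]  ->  [[-10, -7], [3, 2]]
... * rho(b) = [[1, 6], [1, 7]]  ->  [[-17, -109], [5, 32]]
... * rho(a) = [[7, -5], [-11, 8]]  ->  [[1080, -787], [-317, 231]]
... * rho(b^-1) = [[7, -6], [-1, 1]]  ->  [[8347, -7267], [-2450, 2133]]
... * rho(b^-1) = [[7, -6], [-1, 1]]  ->  [[65696, -57349], [-19283, 16833]]
... * rho(b^-1) = [[7, -6], [-1, 1]]  ->  [[517221, -451525], [-151814, 132531]]
... * rho(a^-1) = [[8, 5], [11, 7]]  ->  [[-829007, -574570], [243329, 168647]]
... * rho(a^-1) = [[8, 5], [11, 7]]  ->  [[-12952326, -8167025], [3801749, 2397174]]
tr = -12952326 + 2397174 = -10555152

-10555152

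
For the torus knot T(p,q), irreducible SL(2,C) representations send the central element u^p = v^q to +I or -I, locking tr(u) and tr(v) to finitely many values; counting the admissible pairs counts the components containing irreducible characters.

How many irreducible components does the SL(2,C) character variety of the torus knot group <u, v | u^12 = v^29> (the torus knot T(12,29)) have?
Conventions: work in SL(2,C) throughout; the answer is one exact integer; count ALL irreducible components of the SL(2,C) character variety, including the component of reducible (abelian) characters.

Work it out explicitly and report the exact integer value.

155

For T(12,29): irreducibility forces the central element u^12 = v^29 to one of +I, -I.
On an irreducible component, tr(u) is locked at 2*cos(pi*alpha/12) for some alpha in 1..11, and tr(v) at 2*cos(pi*beta/29) for some beta in 1..28.
The two central values (-1)^alpha I and (-1)^beta I must be the same matrix, so alpha and beta share a parity.
Enumerate parity-matched pairs: 6*14 odd-odd plus 5*14 even-even gives 154.
That is 154 components of irreducible characters, and with the reducible (abelian) component the total is 155.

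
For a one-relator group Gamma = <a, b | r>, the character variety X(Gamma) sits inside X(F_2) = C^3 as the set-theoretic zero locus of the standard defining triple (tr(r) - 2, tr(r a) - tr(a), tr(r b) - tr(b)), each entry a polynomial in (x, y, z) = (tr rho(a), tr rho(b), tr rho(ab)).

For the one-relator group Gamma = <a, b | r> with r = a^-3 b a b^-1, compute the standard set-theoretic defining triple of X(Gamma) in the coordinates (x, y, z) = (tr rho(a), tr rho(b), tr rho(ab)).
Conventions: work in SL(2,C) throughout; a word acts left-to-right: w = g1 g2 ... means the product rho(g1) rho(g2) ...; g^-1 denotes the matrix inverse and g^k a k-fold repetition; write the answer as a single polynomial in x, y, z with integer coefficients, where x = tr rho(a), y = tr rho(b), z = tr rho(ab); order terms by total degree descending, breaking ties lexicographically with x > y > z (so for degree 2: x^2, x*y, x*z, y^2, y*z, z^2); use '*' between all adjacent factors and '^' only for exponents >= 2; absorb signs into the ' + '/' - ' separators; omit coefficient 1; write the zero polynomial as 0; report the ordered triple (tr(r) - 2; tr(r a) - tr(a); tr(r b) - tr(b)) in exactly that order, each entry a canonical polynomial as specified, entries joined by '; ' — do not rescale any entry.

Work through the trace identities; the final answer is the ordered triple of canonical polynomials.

tr(a b a) = tr(a)*tr(b a) - tr(b)  (reduce the a square) = x*z - y
tr(a b a b) = tr(a b)*tr(a b) - tr(1)  (split on a) = z^2 - 2
tr(b a b^-1 a) = tr(a b a)*tr(b) - tr(a b a b)  (eliminate b^-1) = x*y*z - y^2 - z^2 + 2
tr(a^-1 b a b^-1) = tr(b a b^-1)*tr(a) - tr(b a b^-1 a)  (eliminate a^-1) = -x*y*z + x^2 + y^2 + z^2 - 2
tr(a^-1 b a b^-1 a^-1) = tr(a^-1 b a b^-1)*tr(a) - tr(a^-1 b a b^-1 a)  (eliminate a^-1) = -x^2*y*z + x^3 + x*y^2 + x*z^2 - 3*x
tr(a^-3 b a b^-1) = tr(a^-1 b a b^-1 a^-1)*tr(a) - tr(a^-1 b a b^-1)  (eliminate a^-1) = -x^3*y*z + x^4 + x^2*y^2 + x^2*z^2 + x*y*z - 4*x^2 - y^2 - z^2 + 2
tr(b a^-1) = tr(b)*tr(a) - tr(b a) = x*y - z
tr(a^-2 b) = tr(b a^-1)*tr(a) - tr(b) = x^2*y - x*z - y
assemble the triple (tr(r) - 2; tr(r a) - x; tr(r b) - y)

-x^3*y*z + x^4 + x^2*y^2 + x^2*z^2 + x*y*z - 4*x^2 - y^2 - z^2; -x^2*y*z + x^3 + x*y^2 + x*z^2 - 4*x; x^2*y - x*z - 2*y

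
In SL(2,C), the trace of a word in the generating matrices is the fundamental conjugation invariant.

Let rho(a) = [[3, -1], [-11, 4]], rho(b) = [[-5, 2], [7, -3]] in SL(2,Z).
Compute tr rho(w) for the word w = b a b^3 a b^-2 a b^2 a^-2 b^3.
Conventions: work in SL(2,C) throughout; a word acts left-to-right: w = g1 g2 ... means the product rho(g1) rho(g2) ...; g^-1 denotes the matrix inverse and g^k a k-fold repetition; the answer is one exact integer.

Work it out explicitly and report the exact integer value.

rho(b) = [[-5, 2], [7, -3]]
... * rho(a) = [[3, -1], [-11, 4]]  ->  [[-37, 13], [54, -19]]
... * rho(b) = [[-5, 2], [7, -3]]  ->  [[276, -113], [-403, 165]]
... * rho(b) = [[-5, 2], [7, -3]]  ->  [[-2171, 891], [3170, -1301]]
... * rho(b) = [[-5, 2], [7, -3]]  ->  [[17092, -7015], [-24957, 10243]]
... * rho(a) = [[3, -1], [-11, 4]]  ->  [[128441, -45152], [-187544, 65929]]
... * rho(b^-1) = [[-3, -2], [-7, -5]]  ->  [[-69259, -31122], [101129, 45443]]
... * rho(b^-1) = [[-3, -2], [-7, -5]]  ->  [[425631, 294128], [-621488, -429473]]
... * rho(a) = [[3, -1], [-11, 4]]  ->  [[-1958515, 750881], [2859739, -1096404]]
... * rho(b) = [[-5, 2], [7, -3]]  ->  [[15048742, -6169673], [-21973523, 9008690]]
... * rho(b) = [[-5, 2], [7, -3]]  ->  [[-118431421, 48606503], [172928445, -70973116]]
... * rho(a^-1) = [[4, 1], [11, 3]]  ->  [[60945849, 27388088], [-88990496, -39990903]]
... * rho(a^-1) = [[4, 1], [11, 3]]  ->  [[545052364, 143110113], [-795861917, -208963205]]
... * rho(b) = [[-5, 2], [7, -3]]  ->  [[-1723491029, 660774389], [2516567150, -964834219]]
... * rho(b) = [[-5, 2], [7, -3]]  ->  [[13242875868, -5429305225], [-19336675283, 7927636957]]
... * rho(b) = [[-5, 2], [7, -3]]  ->  [[-104219515915, 42773667411], [152176835114, -62456261437]]
tr = -104219515915 + -62456261437 = -166675777352

-166675777352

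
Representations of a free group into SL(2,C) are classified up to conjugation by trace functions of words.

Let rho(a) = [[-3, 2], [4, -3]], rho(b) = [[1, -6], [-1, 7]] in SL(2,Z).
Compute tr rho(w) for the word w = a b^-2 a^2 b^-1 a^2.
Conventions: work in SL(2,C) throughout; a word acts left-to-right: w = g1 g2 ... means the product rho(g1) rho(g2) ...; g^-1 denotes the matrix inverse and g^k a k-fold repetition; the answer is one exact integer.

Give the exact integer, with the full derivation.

rho(a) = [[-3, 2], [4, -3]]
... * rho(b^-1) = [[7, 6], [1, 1]]  ->  [[-19, -16], [25, 21]]
... * rho(b^-1) = [[7, 6], [1, 1]]  ->  [[-149, -130], [196, 171]]
... * rho(a) = [[-3, 2], [4, -3]]  ->  [[-73, 92], [96, -121]]
... * rho(a) = [[-3, 2], [4, -3]]  ->  [[587, -422], [-772, 555]]
... * rho(b^-1) = [[7, 6], [1, 1]]  ->  [[3687, 3100], [-4849, -4077]]
... * rho(a) = [[-3, 2], [4, -3]]  ->  [[1339, -1926], [-1761, 2533]]
... * rho(a) = [[-3, 2], [4, -3]]  ->  [[-11721, 8456], [15415, -11121]]
tr = -11721 + -11121 = -22842

-22842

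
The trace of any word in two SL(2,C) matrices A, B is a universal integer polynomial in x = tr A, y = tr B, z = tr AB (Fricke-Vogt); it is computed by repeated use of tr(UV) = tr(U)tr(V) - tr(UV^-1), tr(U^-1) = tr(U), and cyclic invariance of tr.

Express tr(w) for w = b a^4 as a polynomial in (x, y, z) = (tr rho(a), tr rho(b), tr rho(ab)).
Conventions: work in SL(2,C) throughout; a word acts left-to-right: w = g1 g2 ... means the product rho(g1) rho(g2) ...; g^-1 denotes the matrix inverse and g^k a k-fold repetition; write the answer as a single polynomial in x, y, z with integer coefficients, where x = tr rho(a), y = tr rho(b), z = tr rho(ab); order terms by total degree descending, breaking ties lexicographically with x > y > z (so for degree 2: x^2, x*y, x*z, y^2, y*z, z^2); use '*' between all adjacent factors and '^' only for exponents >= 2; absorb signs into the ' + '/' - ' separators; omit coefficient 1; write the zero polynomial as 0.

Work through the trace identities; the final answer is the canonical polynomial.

tr(a b a) = tr(a) * tr(b a) - tr(b) = x*z - y
tr(a b a^2) = tr(a) * tr(a b a) - tr(a b) = x^2*z - x*y - z
tr(b a^4) = tr(a) * tr(a b a^2) - tr(a b a) = x^3*z - x^2*y - 2*x*z + y

x^3*z - x^2*y - 2*x*z + y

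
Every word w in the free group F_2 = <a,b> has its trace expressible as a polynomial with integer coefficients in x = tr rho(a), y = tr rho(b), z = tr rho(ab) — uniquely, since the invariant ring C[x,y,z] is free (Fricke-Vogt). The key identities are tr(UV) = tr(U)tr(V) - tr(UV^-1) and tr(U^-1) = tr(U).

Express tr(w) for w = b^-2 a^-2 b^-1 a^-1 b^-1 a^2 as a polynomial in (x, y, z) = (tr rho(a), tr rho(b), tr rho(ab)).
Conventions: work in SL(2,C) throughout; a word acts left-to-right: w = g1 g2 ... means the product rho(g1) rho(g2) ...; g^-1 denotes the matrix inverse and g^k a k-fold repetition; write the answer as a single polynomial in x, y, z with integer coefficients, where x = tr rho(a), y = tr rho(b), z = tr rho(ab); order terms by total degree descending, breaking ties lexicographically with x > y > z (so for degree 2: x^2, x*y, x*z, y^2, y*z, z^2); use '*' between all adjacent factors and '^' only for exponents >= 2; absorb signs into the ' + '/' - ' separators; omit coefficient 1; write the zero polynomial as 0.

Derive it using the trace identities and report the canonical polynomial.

and tr(a^2) = tr(a) * tr(a) - tr(1)  (reduce the a square) = x^2 - 2
next, tr(a^2 b) = tr(a) * tr(b a) - tr(b)  (reduce the a square) = x*z - y
next, tr(a^2 b^-1) = tr(a^2) * tr(b) - tr(a^2 b)  (eliminate b^-1) = x^2*y - x*z - y
tr(b^-1 a^2 b^-1) = tr(a^2 b^-1) * tr(b) - tr(a^2)  (eliminate b^-1) = x^2*y^2 - x*y*z - x^2 - y^2 + 2
tr(a^3) = tr(a) * tr(a^2) - tr(a)  (reduce the a square) = x^3 - 3*x
tr(a^3 b) = tr(a) * tr(b a^2) - tr(b a)  (reduce the a square) = x^2*z - x*y - z
next, tr(a^2 b^-1 a) = tr(a^3) * tr(b) - tr(a^3 b)  (eliminate b^-1) = x^3*y - x^2*z - 2*x*y + z
next, tr(b a b a) = tr(b a) * tr(b a) - tr(1)  (split on b) = z^2 - 2
next, tr(b a b) = tr(b) * tr(a b) - tr(a)  (reduce the b square) = y*z - x
tr(a b a^2 b) = tr(a) * tr(b a b a) - tr(b a b)  (reduce the a square) = x*z^2 - y*z - x
tr(a^2 b^-1 a b) = tr(a b a^2) * tr(b) - tr(a b a^2 b)  (eliminate b^-1) = x^2*y*z - x*y^2 - x*z^2 + x
and tr(b^-1 a^2 b^-1 a) = tr(a^2 b^-1 a) * tr(b) - tr(a^2 b^-1 a b)  (eliminate b^-1) = x^3*y^2 - 2*x^2*y*z - x*y^2 + x*z^2 + y*z - x
tr(a^-1 b^-1 a^2 b^-1) = tr(b^-1 a^2 b^-1) * tr(a) - tr(b^-1 a^2 b^-1 a)  (eliminate a^-1) = x^2*y*z - x^3 - x*z^2 - y*z + 3*x
tr(b^-1 a) = tr(a) * tr(b) - tr(a b)  (eliminate b^-1) = x*y - z
and tr(b^-1 a^2 b^-2 a^-1) = tr(a^-1 b^-1 a^2 b^-1) * tr(b) - tr(a^-1 b^-1 a^2)  (eliminate b^-1) = x^2*y^2*z - x^3*y - x*y*z^2 - y^2*z + 2*x*y + z
tr(a b^-2) = tr(a b^-1) * tr(b) - tr(a)  (eliminate b^-1) = x*y^2 - y*z - x
tr(b^-1 a^2 b^-2 a^-1 b^-1) = tr(b^-1 a^2 b^-2 a^-1) * tr(b) - tr(b^-1 a^2 b^-2 a^-1 b)  (eliminate b^-1) = x^2*y^3*z - x^3*y^2 - x*y^2*z^2 - y^3*z + x*y^2 + 2*y*z + x
tr(a b^-1 a b) = tr(a b a) * tr(b) - tr(a b a b)  (eliminate b^-1) = x*y*z - y^2 - z^2 + 2
next, tr(b^-1 a b^-1 a) = tr(a b^-1 a) * tr(b) - tr(a b^-1 a b)  (eliminate b^-1) = x^2*y^2 - 2*x*y*z + z^2 - 2
and tr(b^2) = tr(b) * tr(b) - tr(1)  (reduce the b square) = y^2 - 2
next, tr(b^2 a^2) = tr(a) * tr(b^2 a) - tr(b^2)  (reduce the a square) = x*y*z - x^2 - y^2 + 2
and tr(b a^3 b) = tr(a) * tr(b^2 a^2) - tr(b^2 a)  (reduce the a square) = x^2*y*z - x^3 - x*y^2 - y*z + 3*x
and tr(b a^3 b a) = tr(a) * tr(a b a b a) - tr(a b a b)  (reduce the a square) = x^2*z^2 - x*y*z - x^2 - z^2 + 2
tr(a^2 b a^-1 b a) = tr(b a^3 b) * tr(a) - tr(b a^3 b a)  (eliminate a^-1) = x^3*y*z - x^4 - x^2*y^2 - x^2*z^2 + 4*x^2 + z^2 - 2
tr(b a b a^2 b) = tr(b) * tr(a b a^2 b) - tr(a b a^2)  (reduce the b square) = x*y*z^2 - x^2*z - y^2*z + z
and tr(b a b a b a) = tr(b a) * tr(b a b a) - tr(b^-1 a^-1)  (split on b) = z^3 - 3*z
tr(b a b a b) = tr(b) * tr(a b a b) - tr(a b a)  (reduce the b square) = y*z^2 - x*z - y
next, tr(b a b a^2 b a) = tr(a) * tr(b a b a b a) - tr(b a b a b)  (reduce the a square) = x*z^3 - y*z^2 - 2*x*z + y
tr(a^2 b a^-1 b a b) = tr(b a b a^2 b) * tr(a) - tr(b a b a^2 b a)  (eliminate a^-1) = x^2*y*z^2 - x^3*z - x*y^2*z - x*z^3 + y*z^2 + 3*x*z - y
and tr(a b^-1 a^2 b a^-1 b) = tr(a^2 b a^-1 b a) * tr(b) - tr(a^2 b a^-1 b a b)  (eliminate b^-1) = x^3*y^2*z - x^4*y - x^2*y^3 - 2*x^2*y*z^2 + x^3*z + x*y^2*z + x*z^3 + 4*x^2*y - 3*x*z - y
next, tr(a^-1 b^-1 a b^-1 a^2 b) = tr(a b^-1 a^2 b a^-1) * tr(b) - tr(a b^-1 a^2 b a^-1 b)  (eliminate b^-1) = -x^3*y^2*z + x^4*y + x^2*y^3 + 2*x^2*y*z^2 - x^3*z - x*y^2*z - x*z^3 - 3*x^2*y + 3*x*z - y
tr(b^-1 a^-1 b^-1 a b^-1 a^2) = tr(a^-1 b^-1 a b^-1 a^2) * tr(b) - tr(a^-1 b^-1 a b^-1 a^2 b)  (eliminate b^-1) = x^3*y^2*z - x^4*y - 2*x^2*y*z^2 + x^3*z - x*y^2*z + x*z^3 + 3*x^2*y + y*z^2 - 3*x*z - y
tr(b^-1 a^2 b^-2 a^-1 b^-1 a) = tr(b^-1 a^-1 b^-1 a b^-1 a^2) * tr(b) - tr(b^-1 a^-1 b^-1 a b^-1 a^2 b)  (eliminate b^-1) = x^3*y^3*z - x^4*y^2 - 2*x^2*y^2*z^2 + x^3*y*z - x*y^3*z + x*y*z^3 + 2*x^2*y^2 + y^2*z^2 - x*y*z - y^2 - z^2 + 2
next, tr(b^-1 a^-1 b^-1 a^2 b^-2 a^-1) = tr(b^-1 a^2 b^-2 a^-1 b^-1) * tr(a) - tr(b^-1 a^2 b^-2 a^-1 b^-1 a)  (eliminate a^-1) = x^2*y^2*z^2 - x^3*y*z - x*y*z^3 - x^2*y^2 - y^2*z^2 + 3*x*y*z + x^2 + y^2 + z^2 - 2
tr(b^-1 a^-1 b^-1 a^2 b^-2) = tr(a^-1 b^-1 a^2 b^-2) * tr(b) - tr(a^-1 b^-1 a^2 b^-1)  (eliminate b^-1) = x^2*y^3*z - x^3*y^2 - x*y^2*z^2 - x^2*y*z - y^3*z + x^3 + 2*x*y^2 + x*z^2 + 2*y*z - 3*x
tr(b^-2 a^-2 b^-1 a^-1 b^-1 a^2) = tr(b^-1 a^-1 b^-1 a^2 b^-2 a^-1) * tr(a) - tr(b^-1 a^-1 b^-1 a^2 b^-2)  (eliminate a^-1) = x^3*y^2*z^2 - x^4*y*z - x^2*y^3*z - x^2*y*z^3 + 4*x^2*y*z + y^3*z - x*y^2 - 2*y*z + x

x^3*y^2*z^2 - x^4*y*z - x^2*y^3*z - x^2*y*z^3 + 4*x^2*y*z + y^3*z - x*y^2 - 2*y*z + x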